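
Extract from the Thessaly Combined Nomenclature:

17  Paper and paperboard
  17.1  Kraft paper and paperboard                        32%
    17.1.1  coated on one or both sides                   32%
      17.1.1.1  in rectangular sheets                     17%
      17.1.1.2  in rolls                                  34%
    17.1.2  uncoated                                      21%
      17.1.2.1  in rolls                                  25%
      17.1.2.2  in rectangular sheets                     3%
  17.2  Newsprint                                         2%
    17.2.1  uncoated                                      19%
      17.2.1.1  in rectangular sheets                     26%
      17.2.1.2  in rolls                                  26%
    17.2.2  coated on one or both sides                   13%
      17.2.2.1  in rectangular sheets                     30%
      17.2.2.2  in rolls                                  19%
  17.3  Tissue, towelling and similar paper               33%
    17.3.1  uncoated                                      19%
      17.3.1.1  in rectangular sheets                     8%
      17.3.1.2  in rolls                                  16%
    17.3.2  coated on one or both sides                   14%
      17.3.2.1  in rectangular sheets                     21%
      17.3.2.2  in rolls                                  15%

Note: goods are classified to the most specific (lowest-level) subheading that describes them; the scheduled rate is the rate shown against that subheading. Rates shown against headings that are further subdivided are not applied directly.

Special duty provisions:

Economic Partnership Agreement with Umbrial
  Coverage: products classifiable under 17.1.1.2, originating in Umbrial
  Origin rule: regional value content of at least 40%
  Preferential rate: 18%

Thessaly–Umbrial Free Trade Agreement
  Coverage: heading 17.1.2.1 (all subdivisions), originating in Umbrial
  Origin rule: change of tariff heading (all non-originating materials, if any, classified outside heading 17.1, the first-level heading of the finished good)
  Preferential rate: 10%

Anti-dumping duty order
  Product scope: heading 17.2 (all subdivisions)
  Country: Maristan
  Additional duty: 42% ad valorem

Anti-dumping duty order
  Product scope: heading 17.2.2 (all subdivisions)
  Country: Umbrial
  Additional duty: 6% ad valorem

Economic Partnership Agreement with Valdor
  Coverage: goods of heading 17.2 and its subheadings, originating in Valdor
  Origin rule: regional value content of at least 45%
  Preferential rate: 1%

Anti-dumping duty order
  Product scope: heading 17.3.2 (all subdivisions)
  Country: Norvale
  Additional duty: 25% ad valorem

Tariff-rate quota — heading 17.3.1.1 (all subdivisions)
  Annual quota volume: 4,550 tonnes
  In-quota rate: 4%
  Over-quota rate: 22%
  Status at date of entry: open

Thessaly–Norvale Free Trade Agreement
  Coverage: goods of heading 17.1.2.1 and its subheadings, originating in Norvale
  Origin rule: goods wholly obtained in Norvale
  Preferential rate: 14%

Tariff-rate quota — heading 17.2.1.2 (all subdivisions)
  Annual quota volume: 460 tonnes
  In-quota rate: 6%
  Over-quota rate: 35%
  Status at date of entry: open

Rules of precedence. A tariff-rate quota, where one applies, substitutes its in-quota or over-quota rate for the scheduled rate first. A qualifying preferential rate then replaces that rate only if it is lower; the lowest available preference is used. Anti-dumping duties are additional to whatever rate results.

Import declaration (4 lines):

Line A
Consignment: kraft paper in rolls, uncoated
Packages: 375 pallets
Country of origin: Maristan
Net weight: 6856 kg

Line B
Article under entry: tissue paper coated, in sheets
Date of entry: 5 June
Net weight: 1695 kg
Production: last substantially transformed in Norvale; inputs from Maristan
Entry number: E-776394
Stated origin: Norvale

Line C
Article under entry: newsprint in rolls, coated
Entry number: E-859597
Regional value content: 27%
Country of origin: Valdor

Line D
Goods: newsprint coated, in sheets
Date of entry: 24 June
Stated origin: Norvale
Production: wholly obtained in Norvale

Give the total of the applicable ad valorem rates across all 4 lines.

Line A: kraft paper → 17.1; uncoated → 17.1.2; in rolls → 17.1.2.1. Scheduled 25%. No special measure applies. → 25%.
Line B: tissue paper → 17.3; coated → 17.3.2; in sheets → 17.3.2.1. Scheduled 21%. Norvale agreement on 17.1.2.1: 17.3.2.1 not covered; anti-dumping (Norvale, 17.3.2): +25%; total 21% + 25% = 46%. → 46%.
Line C: newsprint → 17.2; coated → 17.2.2; in rolls → 17.2.2.2. Scheduled 19%. Valdor agreement on 17.2: RVC < 45%. → 19%.
Line D: newsprint → 17.2; coated → 17.2.2; in sheets → 17.2.2.1. Scheduled 30%. Norvale agreement on 17.1.2.1: 17.2.2.1 not covered. → 30%.
Sum: 25% + 46% + 19% + 30% = 120%.

120%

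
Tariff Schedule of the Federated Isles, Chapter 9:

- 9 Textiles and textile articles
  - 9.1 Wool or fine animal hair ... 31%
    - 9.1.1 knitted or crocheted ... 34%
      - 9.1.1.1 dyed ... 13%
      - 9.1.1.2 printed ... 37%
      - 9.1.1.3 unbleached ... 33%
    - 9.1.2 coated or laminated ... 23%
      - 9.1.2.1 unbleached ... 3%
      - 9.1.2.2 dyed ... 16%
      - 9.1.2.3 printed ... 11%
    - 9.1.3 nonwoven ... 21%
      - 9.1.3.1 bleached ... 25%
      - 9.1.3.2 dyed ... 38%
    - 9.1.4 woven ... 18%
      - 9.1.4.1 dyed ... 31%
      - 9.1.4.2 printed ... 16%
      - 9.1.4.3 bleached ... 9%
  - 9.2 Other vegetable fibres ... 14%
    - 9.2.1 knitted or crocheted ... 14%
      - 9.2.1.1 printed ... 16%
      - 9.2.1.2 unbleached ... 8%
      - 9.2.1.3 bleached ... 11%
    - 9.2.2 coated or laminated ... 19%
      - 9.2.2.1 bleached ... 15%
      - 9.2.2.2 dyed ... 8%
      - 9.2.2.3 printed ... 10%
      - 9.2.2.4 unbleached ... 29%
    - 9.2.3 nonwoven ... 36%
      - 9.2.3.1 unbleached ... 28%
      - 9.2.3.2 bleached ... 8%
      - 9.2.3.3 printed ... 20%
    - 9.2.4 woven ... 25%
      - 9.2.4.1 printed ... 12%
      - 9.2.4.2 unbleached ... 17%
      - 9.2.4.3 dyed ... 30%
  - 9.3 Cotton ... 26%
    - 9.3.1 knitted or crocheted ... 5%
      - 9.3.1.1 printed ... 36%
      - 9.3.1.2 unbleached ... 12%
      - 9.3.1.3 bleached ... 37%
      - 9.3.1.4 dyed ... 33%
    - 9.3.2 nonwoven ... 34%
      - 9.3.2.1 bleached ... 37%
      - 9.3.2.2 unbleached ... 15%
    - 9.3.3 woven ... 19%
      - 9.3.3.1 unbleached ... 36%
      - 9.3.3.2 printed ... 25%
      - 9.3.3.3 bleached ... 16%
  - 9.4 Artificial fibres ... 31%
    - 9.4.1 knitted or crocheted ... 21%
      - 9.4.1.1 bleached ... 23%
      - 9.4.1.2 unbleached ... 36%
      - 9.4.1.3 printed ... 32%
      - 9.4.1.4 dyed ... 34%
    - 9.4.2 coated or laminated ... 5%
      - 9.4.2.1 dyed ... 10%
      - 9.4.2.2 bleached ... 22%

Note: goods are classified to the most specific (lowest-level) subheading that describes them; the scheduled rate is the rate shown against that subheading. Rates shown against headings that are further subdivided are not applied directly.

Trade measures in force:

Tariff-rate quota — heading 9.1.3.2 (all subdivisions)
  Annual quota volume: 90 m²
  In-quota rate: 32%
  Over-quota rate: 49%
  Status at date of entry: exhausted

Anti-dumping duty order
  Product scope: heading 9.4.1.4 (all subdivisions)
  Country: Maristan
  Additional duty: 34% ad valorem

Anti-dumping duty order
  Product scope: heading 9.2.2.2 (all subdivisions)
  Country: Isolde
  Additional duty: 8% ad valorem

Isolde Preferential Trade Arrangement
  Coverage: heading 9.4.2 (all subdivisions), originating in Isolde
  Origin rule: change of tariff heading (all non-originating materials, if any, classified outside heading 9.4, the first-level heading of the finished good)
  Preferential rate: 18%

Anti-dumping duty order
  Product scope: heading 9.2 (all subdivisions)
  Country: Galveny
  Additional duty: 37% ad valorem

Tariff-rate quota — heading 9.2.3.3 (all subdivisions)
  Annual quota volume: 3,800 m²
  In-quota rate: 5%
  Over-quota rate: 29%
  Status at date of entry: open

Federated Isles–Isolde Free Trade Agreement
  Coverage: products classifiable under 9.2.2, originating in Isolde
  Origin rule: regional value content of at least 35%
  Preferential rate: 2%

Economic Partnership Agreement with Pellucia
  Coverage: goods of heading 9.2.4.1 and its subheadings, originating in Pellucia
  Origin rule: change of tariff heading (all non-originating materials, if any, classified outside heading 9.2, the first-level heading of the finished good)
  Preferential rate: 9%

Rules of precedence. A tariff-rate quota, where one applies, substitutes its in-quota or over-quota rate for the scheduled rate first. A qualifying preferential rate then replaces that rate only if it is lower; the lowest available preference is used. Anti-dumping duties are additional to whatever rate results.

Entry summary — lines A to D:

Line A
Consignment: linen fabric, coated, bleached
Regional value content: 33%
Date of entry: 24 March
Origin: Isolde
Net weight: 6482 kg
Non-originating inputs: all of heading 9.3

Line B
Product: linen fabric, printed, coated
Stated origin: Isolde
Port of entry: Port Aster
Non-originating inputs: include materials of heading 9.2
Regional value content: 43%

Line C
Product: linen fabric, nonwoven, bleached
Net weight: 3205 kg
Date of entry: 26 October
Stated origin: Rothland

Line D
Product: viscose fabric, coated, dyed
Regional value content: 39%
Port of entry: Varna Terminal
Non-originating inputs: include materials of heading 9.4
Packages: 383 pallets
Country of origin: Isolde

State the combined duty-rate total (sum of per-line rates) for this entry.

35%

Line A: linen → 9.2; coated → 9.2.2; bleached → 9.2.2.1. Scheduled 15%. Isolde agreement on 9.4.2: 9.2.2.1 not covered; Isolde agreement on 9.2.2: RVC < 35%. → 15%.
Line B: linen → 9.2; coated → 9.2.2; printed → 9.2.2.3. Scheduled 10%. Isolde agreement on 9.4.2: 9.2.2.3 not covered; Isolde agreement on 9.2.2: RVC ≥ 35% → 2% available; preferential 2%. → 2%.
Line C: linen → 9.2; nonwoven → 9.2.3; bleached → 9.2.3.2. Scheduled 8%. No special measure applies. → 8%.
Line D: viscose → 9.4; coated → 9.4.2; dyed → 9.4.2.1. Scheduled 10%. Isolde agreement on 9.4.2: CTH not met; Isolde agreement on 9.2.2: 9.4.2.1 not covered. → 10%.
Sum: 15% + 2% + 8% + 10% = 35%.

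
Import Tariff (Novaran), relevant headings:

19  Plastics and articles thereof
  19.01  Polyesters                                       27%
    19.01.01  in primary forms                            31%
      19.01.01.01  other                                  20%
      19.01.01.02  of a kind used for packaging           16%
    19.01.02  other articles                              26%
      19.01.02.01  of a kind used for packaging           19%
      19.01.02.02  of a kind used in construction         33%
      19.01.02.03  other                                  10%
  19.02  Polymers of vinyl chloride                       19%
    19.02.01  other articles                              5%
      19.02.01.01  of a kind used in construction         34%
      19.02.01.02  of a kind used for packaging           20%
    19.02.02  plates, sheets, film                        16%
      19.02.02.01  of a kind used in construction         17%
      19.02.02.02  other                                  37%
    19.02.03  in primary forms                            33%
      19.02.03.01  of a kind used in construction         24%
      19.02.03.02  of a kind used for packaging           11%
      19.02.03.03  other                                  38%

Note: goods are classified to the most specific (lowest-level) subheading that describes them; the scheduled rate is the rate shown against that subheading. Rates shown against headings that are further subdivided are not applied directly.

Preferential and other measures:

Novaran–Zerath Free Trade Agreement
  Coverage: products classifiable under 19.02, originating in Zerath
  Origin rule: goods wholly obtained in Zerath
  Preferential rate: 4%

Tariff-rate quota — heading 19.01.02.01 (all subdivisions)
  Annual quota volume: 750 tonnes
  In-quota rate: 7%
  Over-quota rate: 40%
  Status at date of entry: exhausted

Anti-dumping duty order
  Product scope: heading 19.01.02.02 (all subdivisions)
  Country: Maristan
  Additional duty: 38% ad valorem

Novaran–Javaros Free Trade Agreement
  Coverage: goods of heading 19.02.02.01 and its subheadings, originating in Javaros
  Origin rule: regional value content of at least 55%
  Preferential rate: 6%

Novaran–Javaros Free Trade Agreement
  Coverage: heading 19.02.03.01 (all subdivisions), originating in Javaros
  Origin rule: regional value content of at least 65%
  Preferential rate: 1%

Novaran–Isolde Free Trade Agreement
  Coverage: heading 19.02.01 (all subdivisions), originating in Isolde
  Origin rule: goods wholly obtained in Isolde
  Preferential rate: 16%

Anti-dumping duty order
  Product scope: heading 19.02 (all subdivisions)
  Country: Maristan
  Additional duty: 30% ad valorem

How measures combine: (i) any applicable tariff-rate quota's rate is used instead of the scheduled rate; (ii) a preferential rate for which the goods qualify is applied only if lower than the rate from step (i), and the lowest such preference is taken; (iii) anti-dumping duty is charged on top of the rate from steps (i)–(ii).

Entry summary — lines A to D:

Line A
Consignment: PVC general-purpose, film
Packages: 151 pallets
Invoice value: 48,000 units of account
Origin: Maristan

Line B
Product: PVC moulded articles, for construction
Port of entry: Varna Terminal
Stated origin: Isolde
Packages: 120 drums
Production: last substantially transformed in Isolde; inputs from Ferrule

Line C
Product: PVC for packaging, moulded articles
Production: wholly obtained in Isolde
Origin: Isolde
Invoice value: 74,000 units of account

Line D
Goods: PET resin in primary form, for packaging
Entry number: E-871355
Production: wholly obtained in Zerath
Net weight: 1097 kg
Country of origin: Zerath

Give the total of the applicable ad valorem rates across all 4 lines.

Line A: PVC → 19.02; film → 19.02.02; general-purpose → 19.02.02.02. Scheduled 37%. anti-dumping (Maristan, 19.02): +30%; total 37% + 30% = 67%. → 67%.
Line B: PVC → 19.02; moulded articles → 19.02.01; for construction → 19.02.01.01. Scheduled 34%. Isolde agreement on 19.02.01: not wholly obtained. → 34%.
Line C: PVC → 19.02; moulded articles → 19.02.01; for packaging → 19.02.01.02. Scheduled 20%. Isolde agreement on 19.02.01: wholly obtained → 16% available; preferential 16%. → 16%.
Line D: PET → 19.01; resin in primary form → 19.01.01; for packaging → 19.01.01.02. Scheduled 16%. Zerath agreement on 19.02: 19.01.01.02 not covered. → 16%.
Sum: 67% + 34% + 16% + 16% = 133%.

133%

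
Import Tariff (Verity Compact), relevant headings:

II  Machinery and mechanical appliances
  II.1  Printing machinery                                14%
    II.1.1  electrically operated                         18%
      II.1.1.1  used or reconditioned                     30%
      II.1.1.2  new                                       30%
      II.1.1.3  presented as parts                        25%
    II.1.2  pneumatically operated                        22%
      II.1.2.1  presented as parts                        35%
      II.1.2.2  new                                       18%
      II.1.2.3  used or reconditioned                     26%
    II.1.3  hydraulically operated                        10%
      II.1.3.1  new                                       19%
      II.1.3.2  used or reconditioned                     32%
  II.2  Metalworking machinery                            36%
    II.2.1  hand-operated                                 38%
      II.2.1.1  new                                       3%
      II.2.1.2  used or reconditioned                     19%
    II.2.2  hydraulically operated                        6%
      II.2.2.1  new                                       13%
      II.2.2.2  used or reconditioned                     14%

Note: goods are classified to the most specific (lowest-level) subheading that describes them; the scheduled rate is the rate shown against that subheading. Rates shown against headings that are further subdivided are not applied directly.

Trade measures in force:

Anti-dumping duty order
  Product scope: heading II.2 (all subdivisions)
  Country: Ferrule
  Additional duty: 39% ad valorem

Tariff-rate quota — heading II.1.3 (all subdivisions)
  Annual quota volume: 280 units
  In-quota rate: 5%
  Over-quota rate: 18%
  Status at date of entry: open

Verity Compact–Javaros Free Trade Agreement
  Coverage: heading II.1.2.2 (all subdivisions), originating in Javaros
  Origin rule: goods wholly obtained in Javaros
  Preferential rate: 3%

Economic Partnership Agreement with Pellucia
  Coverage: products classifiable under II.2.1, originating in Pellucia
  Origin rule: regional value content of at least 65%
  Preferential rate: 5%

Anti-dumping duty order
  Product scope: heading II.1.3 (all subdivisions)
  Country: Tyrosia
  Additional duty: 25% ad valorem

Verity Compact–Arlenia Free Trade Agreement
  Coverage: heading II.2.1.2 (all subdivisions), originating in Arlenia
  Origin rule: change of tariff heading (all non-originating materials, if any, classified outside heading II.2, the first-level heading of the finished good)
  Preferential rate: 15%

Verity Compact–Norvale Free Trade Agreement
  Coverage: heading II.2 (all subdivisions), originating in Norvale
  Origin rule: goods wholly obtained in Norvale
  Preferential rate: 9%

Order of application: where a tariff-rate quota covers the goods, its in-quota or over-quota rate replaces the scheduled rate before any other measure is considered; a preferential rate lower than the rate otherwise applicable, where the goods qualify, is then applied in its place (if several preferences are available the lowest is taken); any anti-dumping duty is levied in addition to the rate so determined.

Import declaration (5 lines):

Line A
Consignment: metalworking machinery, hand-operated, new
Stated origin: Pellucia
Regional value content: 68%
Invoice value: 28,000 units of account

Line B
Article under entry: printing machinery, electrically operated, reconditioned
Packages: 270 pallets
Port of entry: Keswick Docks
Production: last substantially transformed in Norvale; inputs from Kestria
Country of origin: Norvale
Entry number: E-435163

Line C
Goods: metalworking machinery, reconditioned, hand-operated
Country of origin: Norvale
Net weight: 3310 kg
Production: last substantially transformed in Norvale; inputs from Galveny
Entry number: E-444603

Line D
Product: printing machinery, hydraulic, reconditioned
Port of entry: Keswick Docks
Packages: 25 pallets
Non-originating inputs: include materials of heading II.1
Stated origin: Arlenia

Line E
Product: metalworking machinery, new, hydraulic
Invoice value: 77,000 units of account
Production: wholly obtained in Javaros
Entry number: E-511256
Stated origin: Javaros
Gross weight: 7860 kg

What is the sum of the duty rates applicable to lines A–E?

70%

Line A: metalworking → II.2; hand-operated → II.2.1; new → II.2.1.1. Scheduled 3%. Pellucia agreement on II.2.1: RVC ≥ 65% → 5% available; preference 5% not lower than 3% → no reduction. → 3%.
Line B: printing → II.1; electrically operated → II.1.1; reconditioned → II.1.1.1. Scheduled 30%. Norvale agreement on II.2: II.1.1.1 not covered. → 30%.
Line C: metalworking → II.2; hand-operated → II.2.1; reconditioned → II.2.1.2. Scheduled 19%. Norvale agreement on II.2: not wholly obtained. → 19%.
Line D: printing → II.1; hydraulic → II.1.3; reconditioned → II.1.3.2. Scheduled 32%. quota on II.1.3 open → in-quota 5%; Arlenia agreement on II.2.1.2: II.1.3.2 not covered. → 5%.
Line E: metalworking → II.2; hydraulic → II.2.2; new → II.2.2.1. Scheduled 13%. Javaros agreement on II.1.2.2: II.2.2.1 not covered. → 13%.
Sum: 3% + 30% + 19% + 5% + 13% = 70%.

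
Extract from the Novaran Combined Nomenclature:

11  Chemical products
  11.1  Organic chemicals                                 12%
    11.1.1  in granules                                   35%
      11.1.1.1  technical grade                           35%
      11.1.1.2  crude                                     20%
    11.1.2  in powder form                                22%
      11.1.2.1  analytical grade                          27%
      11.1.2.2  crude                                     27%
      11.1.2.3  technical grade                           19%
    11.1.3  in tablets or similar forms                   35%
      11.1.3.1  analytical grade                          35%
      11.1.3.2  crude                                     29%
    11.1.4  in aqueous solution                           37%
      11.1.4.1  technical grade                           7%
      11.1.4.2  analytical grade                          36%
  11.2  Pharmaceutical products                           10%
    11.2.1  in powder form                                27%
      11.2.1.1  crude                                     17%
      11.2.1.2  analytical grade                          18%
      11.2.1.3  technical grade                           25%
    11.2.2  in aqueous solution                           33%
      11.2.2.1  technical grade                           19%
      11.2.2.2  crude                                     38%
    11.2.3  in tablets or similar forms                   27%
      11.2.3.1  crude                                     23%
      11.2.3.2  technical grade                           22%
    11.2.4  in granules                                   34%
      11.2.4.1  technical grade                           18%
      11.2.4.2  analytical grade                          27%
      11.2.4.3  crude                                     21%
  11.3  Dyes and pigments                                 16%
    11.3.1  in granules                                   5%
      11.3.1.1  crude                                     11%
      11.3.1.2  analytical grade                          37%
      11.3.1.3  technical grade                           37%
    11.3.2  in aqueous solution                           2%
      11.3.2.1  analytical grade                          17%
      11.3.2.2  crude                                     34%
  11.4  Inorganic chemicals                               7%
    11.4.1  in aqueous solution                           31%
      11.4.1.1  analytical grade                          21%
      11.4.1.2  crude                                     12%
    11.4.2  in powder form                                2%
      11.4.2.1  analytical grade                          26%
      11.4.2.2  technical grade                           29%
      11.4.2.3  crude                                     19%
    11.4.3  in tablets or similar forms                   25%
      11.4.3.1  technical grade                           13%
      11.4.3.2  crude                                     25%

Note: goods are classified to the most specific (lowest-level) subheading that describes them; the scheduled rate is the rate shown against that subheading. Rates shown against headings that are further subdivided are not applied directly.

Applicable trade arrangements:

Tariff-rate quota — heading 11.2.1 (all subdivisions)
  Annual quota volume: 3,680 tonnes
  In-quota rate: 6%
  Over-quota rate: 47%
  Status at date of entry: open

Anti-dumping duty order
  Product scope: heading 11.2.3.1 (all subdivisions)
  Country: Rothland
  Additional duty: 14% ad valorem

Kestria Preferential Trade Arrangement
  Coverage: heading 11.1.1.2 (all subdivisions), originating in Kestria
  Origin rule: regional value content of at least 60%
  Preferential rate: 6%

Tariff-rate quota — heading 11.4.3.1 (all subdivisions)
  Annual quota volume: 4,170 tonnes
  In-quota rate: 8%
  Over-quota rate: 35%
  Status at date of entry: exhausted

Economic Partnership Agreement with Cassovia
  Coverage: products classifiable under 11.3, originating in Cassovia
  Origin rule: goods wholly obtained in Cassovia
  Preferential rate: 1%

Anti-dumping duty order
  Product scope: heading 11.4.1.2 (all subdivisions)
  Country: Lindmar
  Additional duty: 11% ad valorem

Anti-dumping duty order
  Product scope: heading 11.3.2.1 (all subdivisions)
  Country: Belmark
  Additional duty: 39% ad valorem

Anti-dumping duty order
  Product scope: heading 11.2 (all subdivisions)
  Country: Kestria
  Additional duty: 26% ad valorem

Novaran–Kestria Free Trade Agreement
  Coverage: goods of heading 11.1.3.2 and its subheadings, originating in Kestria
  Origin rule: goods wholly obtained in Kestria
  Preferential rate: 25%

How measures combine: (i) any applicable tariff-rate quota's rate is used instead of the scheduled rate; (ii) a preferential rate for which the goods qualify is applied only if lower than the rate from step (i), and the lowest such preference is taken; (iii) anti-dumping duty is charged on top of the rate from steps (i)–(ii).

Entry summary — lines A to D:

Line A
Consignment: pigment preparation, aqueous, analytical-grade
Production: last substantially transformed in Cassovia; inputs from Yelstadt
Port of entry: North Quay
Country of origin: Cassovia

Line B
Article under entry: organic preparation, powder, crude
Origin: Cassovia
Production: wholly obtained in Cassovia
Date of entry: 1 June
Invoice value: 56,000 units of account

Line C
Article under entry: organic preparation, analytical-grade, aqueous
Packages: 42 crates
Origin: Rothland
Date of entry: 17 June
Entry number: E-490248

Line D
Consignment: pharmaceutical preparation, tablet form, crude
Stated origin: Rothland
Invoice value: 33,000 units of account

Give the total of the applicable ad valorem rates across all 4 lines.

Line A: pigment → 11.3; aqueous → 11.3.2; analytical-grade → 11.3.2.1. Scheduled 17%. Cassovia agreement on 11.3: not wholly obtained. → 17%.
Line B: organic → 11.1; powder → 11.1.2; crude → 11.1.2.2. Scheduled 27%. Cassovia agreement on 11.3: 11.1.2.2 not covered. → 27%.
Line C: organic → 11.1; aqueous → 11.1.4; analytical-grade → 11.1.4.2. Scheduled 36%. No special measure applies. → 36%.
Line D: pharmaceutical → 11.2; tablet form → 11.2.3; crude → 11.2.3.1. Scheduled 23%. anti-dumping (Rothland, 11.2.3.1): +14%; total 23% + 14% = 37%. → 37%.
Sum: 17% + 27% + 36% + 37% = 117%.

117%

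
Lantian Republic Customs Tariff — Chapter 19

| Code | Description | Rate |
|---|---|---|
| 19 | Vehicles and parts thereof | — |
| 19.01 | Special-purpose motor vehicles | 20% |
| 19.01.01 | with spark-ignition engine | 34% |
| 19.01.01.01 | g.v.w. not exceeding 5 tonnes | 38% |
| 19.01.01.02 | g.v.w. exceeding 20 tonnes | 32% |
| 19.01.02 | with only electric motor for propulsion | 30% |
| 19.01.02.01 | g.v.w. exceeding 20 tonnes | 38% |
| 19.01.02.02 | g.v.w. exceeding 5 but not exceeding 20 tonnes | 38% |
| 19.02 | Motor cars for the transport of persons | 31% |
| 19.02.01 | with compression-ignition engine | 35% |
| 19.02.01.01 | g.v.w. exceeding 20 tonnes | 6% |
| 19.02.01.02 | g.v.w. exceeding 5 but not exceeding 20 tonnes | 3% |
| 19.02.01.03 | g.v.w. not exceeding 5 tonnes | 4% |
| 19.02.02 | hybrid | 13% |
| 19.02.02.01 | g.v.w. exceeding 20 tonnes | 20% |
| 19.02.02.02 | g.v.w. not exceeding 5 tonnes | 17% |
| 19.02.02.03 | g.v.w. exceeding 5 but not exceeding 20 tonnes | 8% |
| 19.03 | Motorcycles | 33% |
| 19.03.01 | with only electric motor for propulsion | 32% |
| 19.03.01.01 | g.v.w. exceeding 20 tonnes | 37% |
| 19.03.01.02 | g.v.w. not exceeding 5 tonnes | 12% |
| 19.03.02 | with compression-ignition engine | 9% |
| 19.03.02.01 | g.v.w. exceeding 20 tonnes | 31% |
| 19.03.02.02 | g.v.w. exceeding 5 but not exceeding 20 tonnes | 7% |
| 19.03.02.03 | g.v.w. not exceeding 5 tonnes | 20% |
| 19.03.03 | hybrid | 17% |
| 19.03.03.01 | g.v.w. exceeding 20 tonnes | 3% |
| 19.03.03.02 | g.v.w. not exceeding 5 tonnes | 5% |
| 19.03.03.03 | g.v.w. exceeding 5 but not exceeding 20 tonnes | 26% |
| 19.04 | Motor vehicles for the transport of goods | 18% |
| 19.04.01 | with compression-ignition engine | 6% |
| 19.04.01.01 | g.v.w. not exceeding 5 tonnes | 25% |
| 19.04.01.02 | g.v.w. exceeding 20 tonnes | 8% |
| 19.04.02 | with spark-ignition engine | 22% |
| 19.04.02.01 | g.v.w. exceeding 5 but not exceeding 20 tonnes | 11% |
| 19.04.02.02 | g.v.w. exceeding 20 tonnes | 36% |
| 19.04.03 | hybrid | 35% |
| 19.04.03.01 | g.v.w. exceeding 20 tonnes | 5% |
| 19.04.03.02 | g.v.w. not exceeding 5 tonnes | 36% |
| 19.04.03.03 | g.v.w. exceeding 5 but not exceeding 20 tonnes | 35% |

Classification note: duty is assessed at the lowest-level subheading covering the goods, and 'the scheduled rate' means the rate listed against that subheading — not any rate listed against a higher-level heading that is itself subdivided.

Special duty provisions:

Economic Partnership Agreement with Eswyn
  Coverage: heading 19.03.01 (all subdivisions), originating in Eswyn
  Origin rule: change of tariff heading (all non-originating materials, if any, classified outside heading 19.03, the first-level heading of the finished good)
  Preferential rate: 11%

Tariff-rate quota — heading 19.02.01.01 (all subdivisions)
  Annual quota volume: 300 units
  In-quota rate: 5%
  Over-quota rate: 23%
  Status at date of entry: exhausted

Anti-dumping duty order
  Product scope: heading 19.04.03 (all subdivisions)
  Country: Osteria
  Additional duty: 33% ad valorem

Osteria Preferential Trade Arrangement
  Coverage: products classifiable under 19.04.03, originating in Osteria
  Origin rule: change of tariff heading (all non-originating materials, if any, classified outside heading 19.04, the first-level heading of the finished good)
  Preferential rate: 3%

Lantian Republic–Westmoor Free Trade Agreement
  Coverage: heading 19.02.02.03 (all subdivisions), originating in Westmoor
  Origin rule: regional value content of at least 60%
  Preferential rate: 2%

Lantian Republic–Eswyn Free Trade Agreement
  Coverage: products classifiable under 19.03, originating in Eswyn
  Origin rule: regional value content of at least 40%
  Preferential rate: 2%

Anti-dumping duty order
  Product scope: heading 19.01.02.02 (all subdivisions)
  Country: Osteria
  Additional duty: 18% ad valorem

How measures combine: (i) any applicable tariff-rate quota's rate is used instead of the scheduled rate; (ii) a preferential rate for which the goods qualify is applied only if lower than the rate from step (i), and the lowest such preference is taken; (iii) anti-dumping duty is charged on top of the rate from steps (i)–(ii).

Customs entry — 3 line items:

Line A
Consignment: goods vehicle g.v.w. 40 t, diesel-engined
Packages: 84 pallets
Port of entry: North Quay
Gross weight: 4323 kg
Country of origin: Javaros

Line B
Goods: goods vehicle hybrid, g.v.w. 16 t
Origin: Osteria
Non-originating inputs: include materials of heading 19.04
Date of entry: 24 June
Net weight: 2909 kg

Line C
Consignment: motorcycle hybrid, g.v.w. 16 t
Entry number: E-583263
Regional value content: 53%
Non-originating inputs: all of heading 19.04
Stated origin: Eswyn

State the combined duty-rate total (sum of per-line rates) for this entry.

Line A: goods vehicle → 19.04; diesel-engined → 19.04.01; g.v.w. 40 t → 19.04.01.02. Scheduled 8%. No special measure applies. → 8%.
Line B: goods vehicle → 19.04; hybrid → 19.04.03; g.v.w. 16 t → 19.04.03.03. Scheduled 35%. Osteria agreement on 19.04.03: CTH not met; anti-dumping (Osteria, 19.04.03): +33%; total 35% + 33% = 68%. → 68%.
Line C: motorcycle → 19.03; hybrid → 19.03.03; g.v.w. 16 t → 19.03.03.03. Scheduled 26%. Eswyn agreement on 19.03.01: 19.03.03.03 not covered; Eswyn agreement on 19.03: RVC ≥ 40% → 2% available; preferential 2%. → 2%.
Sum: 8% + 68% + 2% = 78%.

78%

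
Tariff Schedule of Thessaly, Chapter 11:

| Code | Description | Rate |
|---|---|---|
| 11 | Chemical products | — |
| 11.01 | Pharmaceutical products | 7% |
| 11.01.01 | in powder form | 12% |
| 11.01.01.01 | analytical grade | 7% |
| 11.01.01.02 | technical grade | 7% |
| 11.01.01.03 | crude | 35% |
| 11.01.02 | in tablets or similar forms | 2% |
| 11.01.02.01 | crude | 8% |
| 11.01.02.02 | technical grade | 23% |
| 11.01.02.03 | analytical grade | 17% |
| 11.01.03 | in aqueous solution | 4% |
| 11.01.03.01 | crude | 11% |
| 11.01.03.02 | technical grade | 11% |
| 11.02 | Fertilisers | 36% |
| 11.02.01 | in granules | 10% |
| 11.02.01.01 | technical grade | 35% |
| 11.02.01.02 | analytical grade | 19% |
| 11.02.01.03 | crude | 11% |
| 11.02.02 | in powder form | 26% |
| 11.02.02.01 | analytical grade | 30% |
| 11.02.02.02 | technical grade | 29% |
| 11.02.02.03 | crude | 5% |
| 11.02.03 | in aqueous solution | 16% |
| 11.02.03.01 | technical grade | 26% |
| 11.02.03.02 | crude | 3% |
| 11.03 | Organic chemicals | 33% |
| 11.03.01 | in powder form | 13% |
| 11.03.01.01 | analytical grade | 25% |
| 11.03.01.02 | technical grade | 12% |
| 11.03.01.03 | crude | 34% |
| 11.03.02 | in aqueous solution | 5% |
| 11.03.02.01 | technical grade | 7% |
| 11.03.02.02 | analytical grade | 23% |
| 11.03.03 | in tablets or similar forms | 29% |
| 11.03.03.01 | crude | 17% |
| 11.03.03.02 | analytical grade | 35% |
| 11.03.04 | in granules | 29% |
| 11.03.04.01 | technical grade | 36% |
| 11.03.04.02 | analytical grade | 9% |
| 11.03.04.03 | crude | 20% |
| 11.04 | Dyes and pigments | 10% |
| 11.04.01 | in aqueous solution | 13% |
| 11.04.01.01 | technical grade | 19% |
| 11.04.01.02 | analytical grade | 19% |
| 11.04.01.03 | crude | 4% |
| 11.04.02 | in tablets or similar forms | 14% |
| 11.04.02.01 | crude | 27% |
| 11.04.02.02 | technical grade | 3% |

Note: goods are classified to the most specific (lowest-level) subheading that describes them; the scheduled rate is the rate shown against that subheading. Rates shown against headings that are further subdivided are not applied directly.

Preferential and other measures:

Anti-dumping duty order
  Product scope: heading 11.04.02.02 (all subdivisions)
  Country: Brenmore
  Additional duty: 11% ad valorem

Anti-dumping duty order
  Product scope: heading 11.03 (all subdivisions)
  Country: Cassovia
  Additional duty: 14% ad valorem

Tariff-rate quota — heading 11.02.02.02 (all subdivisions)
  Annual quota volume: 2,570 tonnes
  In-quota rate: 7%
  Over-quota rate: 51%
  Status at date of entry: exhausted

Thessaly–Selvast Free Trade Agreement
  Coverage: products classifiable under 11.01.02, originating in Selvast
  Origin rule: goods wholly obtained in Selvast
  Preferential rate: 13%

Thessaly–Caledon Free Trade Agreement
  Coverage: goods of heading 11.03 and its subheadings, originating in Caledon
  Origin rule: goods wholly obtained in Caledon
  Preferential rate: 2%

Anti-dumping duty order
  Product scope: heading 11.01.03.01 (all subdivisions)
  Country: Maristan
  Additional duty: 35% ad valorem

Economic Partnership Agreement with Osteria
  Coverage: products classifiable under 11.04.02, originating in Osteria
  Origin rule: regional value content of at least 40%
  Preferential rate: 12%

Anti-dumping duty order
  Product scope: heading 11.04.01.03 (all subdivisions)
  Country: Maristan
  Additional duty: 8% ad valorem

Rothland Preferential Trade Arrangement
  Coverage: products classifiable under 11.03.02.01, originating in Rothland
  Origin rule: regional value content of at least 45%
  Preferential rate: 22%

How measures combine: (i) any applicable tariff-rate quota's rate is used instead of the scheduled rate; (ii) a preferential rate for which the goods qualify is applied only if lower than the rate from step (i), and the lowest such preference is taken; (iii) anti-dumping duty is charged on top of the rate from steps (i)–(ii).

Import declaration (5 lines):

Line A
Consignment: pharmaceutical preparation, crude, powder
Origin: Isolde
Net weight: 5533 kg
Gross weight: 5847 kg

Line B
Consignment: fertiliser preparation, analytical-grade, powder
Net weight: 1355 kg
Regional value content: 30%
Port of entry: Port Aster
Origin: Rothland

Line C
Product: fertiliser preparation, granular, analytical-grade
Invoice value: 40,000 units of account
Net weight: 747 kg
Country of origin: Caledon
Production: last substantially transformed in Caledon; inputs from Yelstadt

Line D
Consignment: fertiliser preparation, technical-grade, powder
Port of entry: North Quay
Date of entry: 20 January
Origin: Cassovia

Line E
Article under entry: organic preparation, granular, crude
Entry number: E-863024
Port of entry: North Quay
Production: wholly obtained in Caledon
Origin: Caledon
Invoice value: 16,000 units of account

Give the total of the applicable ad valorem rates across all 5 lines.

137%

Line A: pharmaceutical → 11.01; powder → 11.01.01; crude → 11.01.01.03. Scheduled 35%. No special measure applies. → 35%.
Line B: fertiliser → 11.02; powder → 11.02.02; analytical-grade → 11.02.02.01. Scheduled 30%. Rothland agreement on 11.03.02.01: 11.02.02.01 not covered. → 30%.
Line C: fertiliser → 11.02; granular → 11.02.01; analytical-grade → 11.02.01.02. Scheduled 19%. Caledon agreement on 11.03: 11.02.01.02 not covered. → 19%.
Line D: fertiliser → 11.02; powder → 11.02.02; technical-grade → 11.02.02.02. Scheduled 29%. quota on 11.02.02.02 exhausted → over-quota 51%. → 51%.
Line E: organic → 11.03; granular → 11.03.04; crude → 11.03.04.03. Scheduled 20%. Caledon agreement on 11.03: wholly obtained → 2% available; preferential 2%. → 2%.
Sum: 35% + 30% + 19% + 51% + 2% = 137%.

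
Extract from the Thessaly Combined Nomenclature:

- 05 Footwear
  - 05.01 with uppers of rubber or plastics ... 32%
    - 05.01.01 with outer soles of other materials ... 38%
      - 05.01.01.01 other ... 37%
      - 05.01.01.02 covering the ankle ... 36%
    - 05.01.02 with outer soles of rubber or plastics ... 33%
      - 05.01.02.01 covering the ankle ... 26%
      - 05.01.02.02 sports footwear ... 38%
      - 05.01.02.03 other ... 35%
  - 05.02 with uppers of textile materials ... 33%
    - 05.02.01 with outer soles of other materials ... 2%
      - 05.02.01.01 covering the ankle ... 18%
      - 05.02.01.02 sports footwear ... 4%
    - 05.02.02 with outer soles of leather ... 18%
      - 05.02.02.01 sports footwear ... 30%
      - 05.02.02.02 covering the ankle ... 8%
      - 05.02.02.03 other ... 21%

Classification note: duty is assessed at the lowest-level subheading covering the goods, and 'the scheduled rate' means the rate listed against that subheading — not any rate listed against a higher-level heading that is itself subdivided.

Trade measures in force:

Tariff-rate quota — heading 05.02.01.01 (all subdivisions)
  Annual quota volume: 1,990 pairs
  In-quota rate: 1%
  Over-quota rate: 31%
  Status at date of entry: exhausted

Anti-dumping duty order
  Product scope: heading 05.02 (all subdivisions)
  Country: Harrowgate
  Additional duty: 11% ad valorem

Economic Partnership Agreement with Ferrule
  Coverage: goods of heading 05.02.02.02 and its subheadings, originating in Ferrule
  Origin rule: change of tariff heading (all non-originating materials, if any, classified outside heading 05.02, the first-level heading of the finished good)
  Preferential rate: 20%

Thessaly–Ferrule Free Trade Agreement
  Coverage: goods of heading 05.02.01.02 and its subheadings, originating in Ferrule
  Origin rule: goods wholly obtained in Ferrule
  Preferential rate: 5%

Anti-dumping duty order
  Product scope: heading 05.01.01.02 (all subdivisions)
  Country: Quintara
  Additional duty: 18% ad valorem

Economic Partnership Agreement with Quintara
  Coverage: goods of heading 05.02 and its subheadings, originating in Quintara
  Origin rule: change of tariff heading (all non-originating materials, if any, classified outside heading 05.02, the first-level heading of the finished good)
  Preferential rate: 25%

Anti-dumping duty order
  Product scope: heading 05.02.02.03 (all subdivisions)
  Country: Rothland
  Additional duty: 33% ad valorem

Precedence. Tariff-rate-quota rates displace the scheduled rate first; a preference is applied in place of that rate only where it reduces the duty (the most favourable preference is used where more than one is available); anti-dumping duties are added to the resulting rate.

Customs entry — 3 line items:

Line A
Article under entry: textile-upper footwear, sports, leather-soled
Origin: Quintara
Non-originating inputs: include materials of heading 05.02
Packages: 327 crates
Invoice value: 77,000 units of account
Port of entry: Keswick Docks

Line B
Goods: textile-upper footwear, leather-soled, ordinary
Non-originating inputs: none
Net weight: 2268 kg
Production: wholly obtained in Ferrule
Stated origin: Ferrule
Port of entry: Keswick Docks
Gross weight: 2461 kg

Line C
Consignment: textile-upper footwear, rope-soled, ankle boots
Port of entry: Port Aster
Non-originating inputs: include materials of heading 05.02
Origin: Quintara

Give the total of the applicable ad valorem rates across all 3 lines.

82%

Line A: textile-upper → 05.02; leather-soled → 05.02.02; sports → 05.02.02.01. Scheduled 30%. Quintara agreement on 05.02: CTH not met. → 30%.
Line B: textile-upper → 05.02; leather-soled → 05.02.02; ordinary → 05.02.02.03. Scheduled 21%. Ferrule agreement on 05.02.02.02: 05.02.02.03 not covered; Ferrule agreement on 05.02.01.02: 05.02.02.03 not covered. → 21%.
Line C: textile-upper → 05.02; rope-soled → 05.02.01; ankle boots → 05.02.01.01. Scheduled 18%. quota on 05.02.01.01 exhausted → over-quota 31%; Quintara agreement on 05.02: CTH not met. → 31%.
Sum: 30% + 21% + 31% = 82%.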